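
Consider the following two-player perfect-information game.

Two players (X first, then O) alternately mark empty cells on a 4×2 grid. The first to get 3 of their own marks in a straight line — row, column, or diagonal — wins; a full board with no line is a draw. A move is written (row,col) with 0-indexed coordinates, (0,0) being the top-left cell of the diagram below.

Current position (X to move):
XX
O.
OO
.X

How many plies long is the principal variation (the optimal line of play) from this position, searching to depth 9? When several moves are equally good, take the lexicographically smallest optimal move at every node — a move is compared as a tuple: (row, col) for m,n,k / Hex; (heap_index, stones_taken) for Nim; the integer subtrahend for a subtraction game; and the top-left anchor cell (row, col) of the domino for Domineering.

ply 1, X at XX/O./OO/.X | (1,1)=-1→XX/OX/OO/.X; (3,0)=+0→XX/O./OO/XX*
ply 2, O at XX/O./OO/XX | (1,1)=+0→XX/OO/OO/XX*
ply 3: XX/OO/OO/XX is terminal +0 (X); from XX/O./OO/.X depth 9

PV length from [XX/O./OO/.X]: 2 plies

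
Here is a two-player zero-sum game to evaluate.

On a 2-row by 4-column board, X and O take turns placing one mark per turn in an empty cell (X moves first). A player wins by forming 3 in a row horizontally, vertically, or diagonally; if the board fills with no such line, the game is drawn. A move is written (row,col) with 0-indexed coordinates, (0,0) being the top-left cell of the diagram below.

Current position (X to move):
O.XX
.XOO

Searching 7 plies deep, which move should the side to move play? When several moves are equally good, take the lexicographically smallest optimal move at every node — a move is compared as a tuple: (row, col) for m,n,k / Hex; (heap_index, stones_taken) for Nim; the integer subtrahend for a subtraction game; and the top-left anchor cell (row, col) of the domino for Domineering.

X's best at [O.XX/.XOO]: (0,1)

p1 X@[O.XX/.XOO]: (0,1)[OXXX/.XOO]+1* (1,0)[O.XX/XXOO]+0
p2 O@[OXXX/.XOO] terminal -1; root [O.XX/.XOO] d7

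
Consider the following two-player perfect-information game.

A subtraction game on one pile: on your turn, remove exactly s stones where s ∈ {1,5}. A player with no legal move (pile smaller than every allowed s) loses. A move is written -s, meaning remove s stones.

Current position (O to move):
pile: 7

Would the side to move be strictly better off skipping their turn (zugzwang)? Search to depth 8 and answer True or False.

[7] O move#1: -1:+1/6*, -5:+1/2
[6] X move#2: -1:-1/5*, -5:-1/1
[5] O move#3: -1:+1/4*, -5:+1/0
[4] X move#4: -1:-1/3*
[3] O move#5: -1:+1/2*
[2] X move#6: -1:-1/1*
[1] O move#7: -1:+1/0*
[0] end (terminal -1, X#8); searched 7 to 8
if O skipped the turn, X would face:
~ [7] X move#1: -1:+1/6*, -5:+1/2
~ [6] O move#2: -1:-1/5*, -5:-1/1
~ [5] X move#3: -1:+1/4*, -5:+1/0
~ [4] O move#4: -1:-1/3*
~ [3] X move#5: -1:+1/2*
~ [2] O move#6: -1:-1/1*
~ [1] X move#7: -1:+1/0*
~ [0] end (terminal -1, O#8); searched 7 to 8
compare (O): move=+1 vs pass=-1

zugzwang(7, O) = False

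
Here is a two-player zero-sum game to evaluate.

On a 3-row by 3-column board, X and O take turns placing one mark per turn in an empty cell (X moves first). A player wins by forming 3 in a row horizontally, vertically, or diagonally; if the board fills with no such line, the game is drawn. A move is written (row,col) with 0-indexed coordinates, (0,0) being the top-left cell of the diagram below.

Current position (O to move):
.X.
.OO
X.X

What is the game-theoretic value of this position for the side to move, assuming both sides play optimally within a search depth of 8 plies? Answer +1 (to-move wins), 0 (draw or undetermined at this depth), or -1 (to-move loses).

value(.X./.OO/X.X, O) = +1

p1 O@[.X./.OO/X.X]: (0,0)[OX./.OO/X.X]-1 (0,2)[.XO/.OO/X.X]-1 (1,0)[.X./OOO/X.X]+1* (2,1)[.X./.OO/XOX]+0
p2 X@[.X./OOO/X.X] terminal -1; root [.X./.OO/X.X] d8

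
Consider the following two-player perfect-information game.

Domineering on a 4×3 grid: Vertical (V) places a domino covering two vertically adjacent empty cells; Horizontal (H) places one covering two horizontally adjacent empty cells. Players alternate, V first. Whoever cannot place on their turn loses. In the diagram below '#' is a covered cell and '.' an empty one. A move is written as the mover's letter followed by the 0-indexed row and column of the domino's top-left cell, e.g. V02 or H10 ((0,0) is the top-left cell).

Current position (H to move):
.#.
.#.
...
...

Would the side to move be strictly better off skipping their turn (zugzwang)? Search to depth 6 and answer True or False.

zugzwang(.#./.#./.../..., H) = False

[.#./.#./.../...] H move#1: H20:-1/.#./.#./##./...*, H21:-1/.#./.#./.##/..., H30:-1/.#./.#./.../##., H31:-1/.#./.#./.../.##
[.#./.#./##./...] V move#2: V00:+1/##./##./##./...*, V02:+1/.##/.##/##./..., V12:+1/.#./.##/###/..., V22:+1/.#./.#./###/..#
[##./##./##./...] H move#3: H30:-1/##./##./##./##.*, H31:-1/##./##./##./.##
[##./##./##./##.] V move#4: V02:+1/###/###/##./##.*, V12:+1/##./###/###/##., V22:+1/##./##./###/###
[###/###/##./##.] end (terminal -1, H#5); searched .#./.#./.../... to 6
if H skipped the turn, V would face:
~ [.#./.#./.../...] V move#1: V00:+1/##./##./.../...*, V02:+1/.##/.##/.../..., V10:-1/.#./##./#../..., V12:-1/.#./.##/..#/..., V20:+1/.#./.#./#../#.., V21:+1/.#./.#./.#./.#., V22:+1/.#./.#./..#/..#
~ [##./##./.../...] H move#2: H20:-1/##./##./##./...*, H21:-1/##./##./.##/..., H30:-1/##./##./.../##., H31:-1/##./##./.../.##
~ [##./##./##./...] V move#3: V02:-1/###/###/##./..., V12:-1/##./###/###/..., V22:+1/##./##./###/..#*
~ [##./##./###/..#] H move#4: H30:-1/##./##./###/###*
~ [##./##./###/###] V move#5: V02:+1/###/###/###/###*
~ [###/###/###/###] end (terminal -1, H#6); searched .#./.#./.../... to 6
compare (H): move=-1 vs pass=-1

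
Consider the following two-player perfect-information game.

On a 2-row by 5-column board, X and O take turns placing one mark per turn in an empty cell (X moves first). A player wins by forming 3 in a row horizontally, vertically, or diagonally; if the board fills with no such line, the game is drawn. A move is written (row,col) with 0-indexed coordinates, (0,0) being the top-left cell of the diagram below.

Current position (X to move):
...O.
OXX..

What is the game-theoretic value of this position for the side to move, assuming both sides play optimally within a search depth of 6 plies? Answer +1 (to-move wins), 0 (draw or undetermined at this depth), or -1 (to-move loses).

ply 1, X at ...O./OXX.. | (0,0)=+0→X..O./OXX..; (0,1)=+0→.X.O./OXX..; (0,2)=+0→..XO./OXX..; (0,4)=+0→...OX/OXX..; (1,3)=+1→...O./OXXX.*; (1,4)=+0→...O./OXX.X
ply 2: ...O./OXXX. is terminal -1 (O); from ...O./OXX.. depth 6

value(...O./OXX.., X) = +1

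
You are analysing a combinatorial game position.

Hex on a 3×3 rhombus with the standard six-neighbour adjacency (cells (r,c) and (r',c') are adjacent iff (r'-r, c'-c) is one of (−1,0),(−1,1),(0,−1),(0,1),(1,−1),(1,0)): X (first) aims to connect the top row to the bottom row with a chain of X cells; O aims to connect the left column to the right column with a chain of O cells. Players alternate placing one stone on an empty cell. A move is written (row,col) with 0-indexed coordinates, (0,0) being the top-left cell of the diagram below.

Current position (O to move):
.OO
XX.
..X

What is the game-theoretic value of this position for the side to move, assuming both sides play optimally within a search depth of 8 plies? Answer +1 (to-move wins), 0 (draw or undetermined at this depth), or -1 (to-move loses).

value(.OO/XX./..X, O) = +1

p1 O@[.OO/XX./..X]: (0,0)[OOO/XX./..X]+1* (1,2)[.OO/XXO/..X]-1 (2,0)[.OO/XX./O.X]-1 (2,1)[.OO/XX./.OX]-1
p2 X@[OOO/XX./..X] terminal -1; root [.OO/XX./..X] d8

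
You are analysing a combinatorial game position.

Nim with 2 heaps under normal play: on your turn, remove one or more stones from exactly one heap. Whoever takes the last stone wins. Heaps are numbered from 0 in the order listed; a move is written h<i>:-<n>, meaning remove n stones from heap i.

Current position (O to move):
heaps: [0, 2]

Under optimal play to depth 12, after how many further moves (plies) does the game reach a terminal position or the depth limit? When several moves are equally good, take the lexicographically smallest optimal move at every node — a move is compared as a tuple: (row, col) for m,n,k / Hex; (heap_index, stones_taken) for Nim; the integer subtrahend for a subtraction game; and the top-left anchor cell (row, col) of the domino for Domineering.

p1 O@[(0,2)]: h1:-1[(0,1)]-1 h1:-2[(0,0)]+1*
p2 X@[(0,0)] terminal -1; root [(0,2)] d12

PV length from [(0,2)]: 1 ply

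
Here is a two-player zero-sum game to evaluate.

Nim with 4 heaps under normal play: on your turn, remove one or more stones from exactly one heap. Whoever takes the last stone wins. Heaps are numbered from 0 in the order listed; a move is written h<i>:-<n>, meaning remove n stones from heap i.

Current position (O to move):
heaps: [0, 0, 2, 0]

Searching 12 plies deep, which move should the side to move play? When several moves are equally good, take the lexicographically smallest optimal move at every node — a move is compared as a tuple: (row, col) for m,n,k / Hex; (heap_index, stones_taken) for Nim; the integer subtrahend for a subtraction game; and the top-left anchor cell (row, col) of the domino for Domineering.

O's best at [(0,0,2,0)]: h2:-2

ply 1, O at (0,0,2,0) | h2:-1=-1→(0,0,1,0); h2:-2=+1→(0,0,0,0)*
ply 2: (0,0,0,0) is terminal -1 (X); from (0,0,2,0) depth 12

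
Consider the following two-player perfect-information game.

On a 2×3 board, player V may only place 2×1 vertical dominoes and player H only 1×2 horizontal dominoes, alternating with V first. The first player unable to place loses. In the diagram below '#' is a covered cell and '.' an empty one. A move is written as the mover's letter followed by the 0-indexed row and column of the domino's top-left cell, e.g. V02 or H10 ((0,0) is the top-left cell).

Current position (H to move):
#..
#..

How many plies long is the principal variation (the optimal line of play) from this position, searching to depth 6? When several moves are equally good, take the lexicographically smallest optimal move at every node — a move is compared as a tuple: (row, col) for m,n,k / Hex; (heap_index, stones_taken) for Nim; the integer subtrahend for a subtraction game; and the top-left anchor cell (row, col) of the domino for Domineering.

PV length from [#../#..]: 1 ply

p1 H@[#../#..]: H01[###/#..]+1* H11[#../###]+1
p2 V@[###/#..] terminal -1; root [#../#..] d6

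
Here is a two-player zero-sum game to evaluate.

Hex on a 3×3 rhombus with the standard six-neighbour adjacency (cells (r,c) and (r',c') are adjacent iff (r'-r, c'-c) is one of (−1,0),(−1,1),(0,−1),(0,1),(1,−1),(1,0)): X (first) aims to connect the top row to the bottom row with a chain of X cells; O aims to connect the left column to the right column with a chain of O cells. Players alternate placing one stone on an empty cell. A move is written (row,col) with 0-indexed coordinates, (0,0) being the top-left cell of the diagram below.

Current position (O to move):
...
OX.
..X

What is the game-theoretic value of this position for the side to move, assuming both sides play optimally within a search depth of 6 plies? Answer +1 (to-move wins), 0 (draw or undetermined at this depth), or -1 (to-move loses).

value(.../OX./..X, O) = -1

ply 1, O at .../OX./..X | (0,0)=-1→O../OX./..X*; (0,1)=-1→.O./OX./..X; (0,2)=-1→..O/OX./..X; (1,2)=-1→.../OXO/..X; (2,0)=-1→.../OX./O.X; (2,1)=-1→.../OX./.OX
ply 2, X at O../OX./..X | (0,1)=+1→OX./OX./..X*; (0,2)=+1→O.X/OX./..X; (1,2)=+1→O../OXX/..X; (2,0)=+1→O../OX./X.X; (2,1)=+1→O../OX./.XX
ply 3, O at OX./OX./..X | (0,2)=-1→OXO/OX./..X*; (1,2)=-1→OX./OXO/..X; (2,0)=-1→OX./OX./O.X; (2,1)=-1→OX./OX./.OX
ply 4, X at OXO/OX./..X | (1,2)=+1→OXO/OXX/..X*; (2,0)=+1→OXO/OX./X.X; (2,1)=+1→OXO/OX./.XX
ply 5: OXO/OXX/..X is terminal -1 (O); from .../OX./..X depth 6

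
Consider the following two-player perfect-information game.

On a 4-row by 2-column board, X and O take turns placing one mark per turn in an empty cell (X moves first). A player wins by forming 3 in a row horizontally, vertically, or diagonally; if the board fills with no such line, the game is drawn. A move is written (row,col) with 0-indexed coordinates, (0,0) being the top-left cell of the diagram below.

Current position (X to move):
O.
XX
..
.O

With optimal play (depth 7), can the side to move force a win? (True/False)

p1 X@[O./XX/../.O]: (0,1)[OX/XX/../.O]+0* (2,0)[O./XX/X./.O]+0 (2,1)[O./XX/.X/.O]+0 (3,0)[O./XX/../XO]+0
p2 O@[OX/XX/../.O]: (2,0)[OX/XX/O./.O]-1 (2,1)[OX/XX/.O/.O]+0* (3,0)[OX/XX/../OO]-1
p3 X@[OX/XX/.O/.O]: (2,0)[OX/XX/XO/.O]+0* (3,0)[OX/XX/.O/XO]+0
p4 O@[OX/XX/XO/.O]: (3,0)[OX/XX/XO/OO]+0*
p5 X@[OX/XX/XO/OO] terminal +0; root [O./XX/../.O] d7

X winning at [O./XX/../.O]: False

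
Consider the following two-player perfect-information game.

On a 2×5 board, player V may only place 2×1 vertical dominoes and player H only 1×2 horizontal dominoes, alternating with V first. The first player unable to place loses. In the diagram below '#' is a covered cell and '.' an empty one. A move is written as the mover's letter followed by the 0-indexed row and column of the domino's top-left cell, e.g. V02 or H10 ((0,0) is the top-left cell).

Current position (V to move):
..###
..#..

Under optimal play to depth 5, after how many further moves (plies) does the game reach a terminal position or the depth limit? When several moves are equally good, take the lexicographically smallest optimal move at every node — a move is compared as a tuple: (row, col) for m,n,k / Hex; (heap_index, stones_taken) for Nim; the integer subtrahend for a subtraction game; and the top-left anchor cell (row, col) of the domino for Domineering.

PV length from [..###/..#..]: 3 plies

p1 V@[..###/..#..]: V00[#.###/#.#..]+1* V01[.####/.##..]+1
p2 H@[#.###/#.#..]: H13[#.###/#.###]-1*
p3 V@[#.###/#.###]: V01[#####/#####]+1*
p4 H@[#####/#####] terminal -1; root [..###/..#..] d5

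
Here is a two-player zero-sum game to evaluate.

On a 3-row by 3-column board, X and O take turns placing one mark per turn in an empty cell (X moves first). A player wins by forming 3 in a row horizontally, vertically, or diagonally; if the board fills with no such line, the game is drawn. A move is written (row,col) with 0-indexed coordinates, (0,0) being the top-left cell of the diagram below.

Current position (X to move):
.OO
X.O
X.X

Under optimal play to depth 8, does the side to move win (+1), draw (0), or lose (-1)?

value(.OO/X.O/X.X, X) = +1

p1 X@[.OO/X.O/X.X]: (0,0)[XOO/X.O/X.X]+1* (1,1)[.OO/XXO/X.X]-1 (2,1)[.OO/X.O/XXX]+1
p2 O@[XOO/X.O/X.X] terminal -1; root [.OO/X.O/X.X] d8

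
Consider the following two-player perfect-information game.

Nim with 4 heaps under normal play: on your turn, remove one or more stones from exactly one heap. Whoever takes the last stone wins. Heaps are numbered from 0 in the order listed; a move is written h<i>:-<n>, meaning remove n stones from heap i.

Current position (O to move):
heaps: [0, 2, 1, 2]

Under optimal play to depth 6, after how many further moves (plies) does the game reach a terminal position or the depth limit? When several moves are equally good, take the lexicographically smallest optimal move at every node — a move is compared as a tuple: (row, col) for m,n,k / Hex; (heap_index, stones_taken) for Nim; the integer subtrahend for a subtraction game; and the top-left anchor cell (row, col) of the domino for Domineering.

PV length from [(0,2,1,2)]: 5 plies

p1 O@[(0,2,1,2)]: h1:-1[(0,1,1,2)]-1 h1:-2[(0,0,1,2)]-1 h2:-1[(0,2,0,2)]+1* h3:-1[(0,2,1,1)]-1 h3:-2[(0,2,1,0)]-1
p2 X@[(0,2,0,2)]: h1:-1[(0,1,0,2)]-1* h1:-2[(0,0,0,2)]-1 h3:-1[(0,2,0,1)]-1 h3:-2[(0,2,0,0)]-1
p3 O@[(0,1,0,2)]: h1:-1[(0,0,0,2)]-1 h3:-1[(0,1,0,1)]+1* h3:-2[(0,1,0,0)]-1
p4 X@[(0,1,0,1)]: h1:-1[(0,0,0,1)]-1* h3:-1[(0,1,0,0)]-1
p5 O@[(0,0,0,1)]: h3:-1[(0,0,0,0)]+1*
p6 X@[(0,0,0,0)] terminal -1; root [(0,2,1,2)] d6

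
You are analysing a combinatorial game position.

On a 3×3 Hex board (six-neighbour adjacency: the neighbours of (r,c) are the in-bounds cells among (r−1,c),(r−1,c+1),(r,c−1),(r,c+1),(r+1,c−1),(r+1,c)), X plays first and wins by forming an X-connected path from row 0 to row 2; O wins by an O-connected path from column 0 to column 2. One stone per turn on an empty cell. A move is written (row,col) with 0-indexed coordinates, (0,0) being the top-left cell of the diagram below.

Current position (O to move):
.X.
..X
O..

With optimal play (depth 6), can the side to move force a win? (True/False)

ply 1, O at .X./..X/O.. | (0,0)=-1→OX./..X/O..*; (0,2)=-1→.XO/..X/O..; (1,0)=-1→.X./O.X/O..; (1,1)=-1→.X./.OX/O..; (2,1)=-1→.X./..X/OO.; (2,2)=-1→.X./..X/O.O
ply 2, X at OX./..X/O.. | (0,2)=+1→OXX/..X/O..*; (1,0)=+1→OX./X.X/O..; (1,1)=+1→OX./.XX/O..; (2,1)=+1→OX./..X/OX.; (2,2)=+1→OX./..X/O.X
ply 3, O at OXX/..X/O.. | (1,0)=-1→OXX/O.X/O..*; (1,1)=-1→OXX/.OX/O..; (2,1)=-1→OXX/..X/OO.; (2,2)=-1→OXX/..X/O.O
ply 4, X at OXX/O.X/O.. | (1,1)=+1→OXX/OXX/O..*; (2,1)=+1→OXX/O.X/OX.; (2,2)=+1→OXX/O.X/O.X
ply 5, O at OXX/OXX/O.. | (2,1)=-1→OXX/OXX/OO.*; (2,2)=-1→OXX/OXX/O.O
ply 6, X at OXX/OXX/OO. | (2,2)=+1→OXX/OXX/OOX*
ply 7: OXX/OXX/OOX is terminal -1 (O); from .X./..X/O.. depth 6

O winning at [.X./..X/O..]: False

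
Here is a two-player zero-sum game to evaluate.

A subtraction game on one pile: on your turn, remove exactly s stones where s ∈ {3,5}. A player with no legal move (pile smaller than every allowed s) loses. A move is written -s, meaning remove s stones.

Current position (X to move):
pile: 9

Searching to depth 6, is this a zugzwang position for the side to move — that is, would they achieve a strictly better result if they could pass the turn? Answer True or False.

zugzwang(9, X) = True

p1 X@[9]: -3[6]-1* -5[4]-1
p2 O@[6]: -3[3]-1 -5[1]+1*
p3 X@[1] terminal -1; root [9] d6
if X skipped the turn, O would face:
~ p1 O@[9]: -3[6]-1* -5[4]-1
~ p2 X@[6]: -3[3]-1 -5[1]+1*
~ p3 O@[1] terminal -1; root [9] d6
compare (X): move=-1 vs pass=+1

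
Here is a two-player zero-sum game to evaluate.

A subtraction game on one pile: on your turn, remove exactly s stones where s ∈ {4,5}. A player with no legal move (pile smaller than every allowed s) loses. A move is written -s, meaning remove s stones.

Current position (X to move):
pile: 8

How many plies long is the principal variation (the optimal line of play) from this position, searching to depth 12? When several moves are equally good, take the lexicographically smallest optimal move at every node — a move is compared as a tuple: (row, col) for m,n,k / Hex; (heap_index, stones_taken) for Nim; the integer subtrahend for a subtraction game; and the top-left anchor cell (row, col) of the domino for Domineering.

PV length from [8]: 1 ply

p1 X@[8]: -4[4]-1 -5[3]+1*
p2 O@[3] terminal -1; root [8] d12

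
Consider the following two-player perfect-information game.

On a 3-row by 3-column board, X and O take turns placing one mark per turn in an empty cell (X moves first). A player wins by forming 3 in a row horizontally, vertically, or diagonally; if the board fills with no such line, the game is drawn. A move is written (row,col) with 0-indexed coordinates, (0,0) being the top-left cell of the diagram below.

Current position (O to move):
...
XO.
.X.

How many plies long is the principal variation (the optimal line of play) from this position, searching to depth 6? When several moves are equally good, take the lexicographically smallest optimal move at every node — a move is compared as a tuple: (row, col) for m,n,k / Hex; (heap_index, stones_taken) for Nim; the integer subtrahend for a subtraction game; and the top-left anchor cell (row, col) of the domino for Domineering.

p1 O@[.../XO./.X.]: (0,0)[O../XO./.X.]+0* (0,1)[.O./XO./.X.]-1 (0,2)[..O/XO./.X.]-1 (1,2)[.../XOO/.X.]-1 (2,0)[.../XO./OX.]+0 (2,2)[.../XO./.XO]+0
p2 X@[O../XO./.X.]: (0,1)[OX./XO./.X.]-1 (0,2)[O.X/XO./.X.]-1 (1,2)[O../XOX/.X.]-1 (2,0)[O../XO./XX.]-1 (2,2)[O../XO./.XX]+0*
p3 O@[O../XO./.XX]: (0,1)[OO./XO./.XX]-1 (0,2)[O.O/XO./.XX]-1 (1,2)[O../XOO/.XX]-1 (2,0)[O../XO./OXX]+0*
p4 X@[O../XO./OXX]: (0,1)[OX./XO./OXX]-1 (0,2)[O.X/XO./OXX]+0* (1,2)[O../XOX/OXX]-1
p5 O@[O.X/XO./OXX]: (0,1)[OOX/XO./OXX]-1 (1,2)[O.X/XOO/OXX]+0*
p6 X@[O.X/XOO/OXX]: (0,1)[OXX/XOO/OXX]+0*
p7 O@[OXX/XOO/OXX] terminal +0; root [.../XO./.X.] d6

PV length from [.../XO./.X.]: 6 plies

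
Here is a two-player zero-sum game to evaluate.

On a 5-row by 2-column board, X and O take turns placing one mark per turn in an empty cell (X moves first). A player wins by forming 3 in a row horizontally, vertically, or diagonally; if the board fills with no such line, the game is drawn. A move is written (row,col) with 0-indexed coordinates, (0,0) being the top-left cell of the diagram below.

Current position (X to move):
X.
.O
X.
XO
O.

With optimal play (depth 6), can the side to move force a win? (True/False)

X winning at [X./.O/X./XO/O.]: True

ply 1, X at X./.O/X./XO/O. | (0,1)=-1→XX/.O/X./XO/O.; (1,0)=+1→X./XO/X./XO/O.*; (2,1)=+0→X./.O/XX/XO/O.; (4,1)=-1→X./.O/X./XO/OX
ply 2: X./XO/X./XO/O. is terminal -1 (O); from X./.O/X./XO/O. depth 6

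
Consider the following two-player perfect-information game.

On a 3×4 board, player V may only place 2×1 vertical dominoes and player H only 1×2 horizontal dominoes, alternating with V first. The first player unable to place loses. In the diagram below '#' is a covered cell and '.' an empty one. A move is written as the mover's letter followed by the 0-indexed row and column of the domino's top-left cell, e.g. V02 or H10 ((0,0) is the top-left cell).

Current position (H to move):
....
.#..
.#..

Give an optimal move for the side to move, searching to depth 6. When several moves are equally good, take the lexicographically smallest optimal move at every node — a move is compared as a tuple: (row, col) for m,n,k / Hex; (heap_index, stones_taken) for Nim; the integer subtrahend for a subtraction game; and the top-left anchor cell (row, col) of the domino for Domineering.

ply 1, H at ..../.#../.#.. | H00=-1→##../.#../.#..; H01=-1→.##./.#../.#..; H02=-1→..##/.#../.#..; H12=+1→..../.###/.#..*; H22=-1→..../.#../.###
ply 2, V at ..../.###/.#.. | V00=-1→#.../####/.#..*; V10=-1→..../####/##..
ply 3, H at #.../####/.#.. | H01=+1→###./####/.#..*; H02=+1→#.##/####/.#..; H22=+1→#.../####/.###
ply 4: ###./####/.#.. is terminal -1 (V); from ..../.#../.#.. depth 6

H's best at [..../.#../.#..]: H12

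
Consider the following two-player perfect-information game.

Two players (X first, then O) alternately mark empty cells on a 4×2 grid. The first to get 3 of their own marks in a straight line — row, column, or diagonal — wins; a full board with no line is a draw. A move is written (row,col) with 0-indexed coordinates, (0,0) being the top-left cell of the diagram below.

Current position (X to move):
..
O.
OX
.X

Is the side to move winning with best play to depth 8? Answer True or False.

X winning at [../O./OX/.X]: True

p1 X@[../O./OX/.X]: (0,0)[X./O./OX/.X]-1 (0,1)[.X/O./OX/.X]-1 (1,1)[../OX/OX/.X]+1* (3,0)[../O./OX/XX]-1
p2 O@[../OX/OX/.X] terminal -1; root [../O./OX/.X] d8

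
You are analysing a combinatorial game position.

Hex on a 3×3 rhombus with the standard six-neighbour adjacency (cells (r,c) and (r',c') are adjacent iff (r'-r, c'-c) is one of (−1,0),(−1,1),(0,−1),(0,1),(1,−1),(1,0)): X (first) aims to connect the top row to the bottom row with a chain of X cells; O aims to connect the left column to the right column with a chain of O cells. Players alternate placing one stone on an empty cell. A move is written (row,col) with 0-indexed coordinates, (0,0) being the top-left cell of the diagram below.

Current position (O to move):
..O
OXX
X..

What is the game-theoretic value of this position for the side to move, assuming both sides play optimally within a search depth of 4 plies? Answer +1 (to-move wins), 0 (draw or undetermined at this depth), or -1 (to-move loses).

value(..O/OXX/X.., O) = +1

ply 1, O at ..O/OXX/X.. | (0,0)=-1→O.O/OXX/X..; (0,1)=+1→.OO/OXX/X..*; (2,1)=-1→..O/OXX/XO.; (2,2)=-1→..O/OXX/X.O
ply 2: .OO/OXX/X.. is terminal -1 (X); from ..O/OXX/X.. depth 4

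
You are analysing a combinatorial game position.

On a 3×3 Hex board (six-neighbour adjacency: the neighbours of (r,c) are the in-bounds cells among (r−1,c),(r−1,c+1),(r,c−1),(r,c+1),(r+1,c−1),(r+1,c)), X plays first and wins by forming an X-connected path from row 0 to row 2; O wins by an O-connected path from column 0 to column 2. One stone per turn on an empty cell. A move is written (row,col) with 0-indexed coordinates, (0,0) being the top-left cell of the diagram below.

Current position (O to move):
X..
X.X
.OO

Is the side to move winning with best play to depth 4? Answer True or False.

O winning at [X../X.X/.OO]: True

ply 1, O at X../X.X/.OO | (0,1)=-1→XO./X.X/.OO; (0,2)=-1→X.O/X.X/.OO; (1,1)=-1→X../XOX/.OO; (2,0)=+1→X../X.X/OOO*
ply 2: X../X.X/OOO is terminal -1 (X); from X../X.X/.OO depth 4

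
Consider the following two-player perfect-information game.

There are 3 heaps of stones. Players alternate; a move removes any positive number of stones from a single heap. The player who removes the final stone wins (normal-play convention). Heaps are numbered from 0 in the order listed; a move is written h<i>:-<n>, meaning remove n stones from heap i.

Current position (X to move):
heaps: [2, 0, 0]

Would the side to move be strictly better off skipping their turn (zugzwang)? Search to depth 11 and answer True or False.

p1 X@[(2,0,0)]: h0:-1[(1,0,0)]-1 h0:-2[(0,0,0)]+1*
p2 O@[(0,0,0)] terminal -1; root [(2,0,0)] d11
if X skipped the turn, O would face:
~ p1 O@[(2,0,0)]: h0:-1[(1,0,0)]-1 h0:-2[(0,0,0)]+1*
~ p2 X@[(0,0,0)] terminal -1; root [(2,0,0)] d11
compare (X): move=+1 vs pass=-1

zugzwang((2,0,0), X) = False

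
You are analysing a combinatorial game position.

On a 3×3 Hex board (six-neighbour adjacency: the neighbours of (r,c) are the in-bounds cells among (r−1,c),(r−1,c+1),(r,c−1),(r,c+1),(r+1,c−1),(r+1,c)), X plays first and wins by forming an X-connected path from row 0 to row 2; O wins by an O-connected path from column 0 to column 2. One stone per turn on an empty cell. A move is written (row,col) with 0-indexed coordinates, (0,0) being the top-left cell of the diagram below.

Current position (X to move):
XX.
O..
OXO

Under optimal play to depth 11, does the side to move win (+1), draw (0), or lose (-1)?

ply 1, X at XX./O../OXO | (0,2)=+1→XXX/O../OXO*; (1,1)=+1→XX./OX./OXO; (1,2)=+1→XX./O.X/OXO
ply 2, O at XXX/O../OXO | (1,1)=-1→XXX/OO./OXO*; (1,2)=-1→XXX/O.O/OXO
ply 3, X at XXX/OO./OXO | (1,2)=+1→XXX/OOX/OXO*
ply 4: XXX/OOX/OXO is terminal -1 (O); from XX./O../OXO depth 11

value(XX./O../OXO, X) = +1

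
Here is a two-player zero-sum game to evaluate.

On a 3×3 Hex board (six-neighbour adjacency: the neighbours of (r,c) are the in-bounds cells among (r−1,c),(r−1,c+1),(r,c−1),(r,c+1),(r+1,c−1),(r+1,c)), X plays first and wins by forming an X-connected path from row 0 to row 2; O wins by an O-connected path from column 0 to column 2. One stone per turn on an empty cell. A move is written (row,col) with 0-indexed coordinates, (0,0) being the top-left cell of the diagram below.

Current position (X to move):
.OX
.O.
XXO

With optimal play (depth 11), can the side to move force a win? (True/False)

X winning at [.OX/.O./XXO]: True

[.OX/.O./XXO] X move#1: (0,0):+1/XOX/.O./XXO*, (1,0):+1/.OX/XO./XXO, (1,2):+1/.OX/.OX/XXO
[XOX/.O./XXO] O move#2: (1,0):-1/XOX/OO./XXO*, (1,2):-1/XOX/.OO/XXO
[XOX/OO./XXO] X move#3: (1,2):+1/XOX/OOX/XXO*
[XOX/OOX/XXO] end (terminal -1, O#4); searched .OX/.O./XXO to 11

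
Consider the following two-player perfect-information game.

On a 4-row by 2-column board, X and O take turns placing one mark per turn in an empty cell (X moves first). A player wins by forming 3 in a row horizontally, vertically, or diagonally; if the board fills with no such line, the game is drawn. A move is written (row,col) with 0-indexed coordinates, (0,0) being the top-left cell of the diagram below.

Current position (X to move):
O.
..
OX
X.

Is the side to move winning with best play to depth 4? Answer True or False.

X winning at [O./../OX/X.]: False

p1 X@[O./../OX/X.]: (0,1)[OX/../OX/X.]-1 (1,0)[O./X./OX/X.]+0* (1,1)[O./.X/OX/X.]-1 (3,1)[O./../OX/XX]-1
p2 O@[O./X./OX/X.]: (0,1)[OO/X./OX/X.]+0* (1,1)[O./XO/OX/X.]+0 (3,1)[O./X./OX/XO]+0
p3 X@[OO/X./OX/X.]: (1,1)[OO/XX/OX/X.]+0* (3,1)[OO/X./OX/XX]+0
p4 O@[OO/XX/OX/X.]: (3,1)[OO/XX/OX/XO]+0*
p5 X@[OO/XX/OX/XO] terminal +0; root [O./../OX/X.] d4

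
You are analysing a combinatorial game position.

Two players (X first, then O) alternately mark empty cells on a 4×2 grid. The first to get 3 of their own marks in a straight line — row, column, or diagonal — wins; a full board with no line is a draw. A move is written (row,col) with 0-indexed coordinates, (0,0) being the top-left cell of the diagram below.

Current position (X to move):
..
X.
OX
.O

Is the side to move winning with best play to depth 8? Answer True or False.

[../X./OX/.O] X move#1: (0,0):+0/X./X./OX/.O*, (0,1):+0/.X/X./OX/.O, (1,1):+0/../XX/OX/.O, (3,0):+0/../X./OX/XO
[X./X./OX/.O] O move#2: (0,1):+0/XO/X./OX/.O*, (1,1):+0/X./XO/OX/.O, (3,0):+0/X./X./OX/OO
[XO/X./OX/.O] X move#3: (1,1):+0/XO/XX/OX/.O*, (3,0):+0/XO/X./OX/XO
[XO/XX/OX/.O] O move#4: (3,0):+0/XO/XX/OX/OO*
[XO/XX/OX/OO] end (terminal +0, X#5); searched ../X./OX/.O to 8

X winning at [../X./OX/.O]: False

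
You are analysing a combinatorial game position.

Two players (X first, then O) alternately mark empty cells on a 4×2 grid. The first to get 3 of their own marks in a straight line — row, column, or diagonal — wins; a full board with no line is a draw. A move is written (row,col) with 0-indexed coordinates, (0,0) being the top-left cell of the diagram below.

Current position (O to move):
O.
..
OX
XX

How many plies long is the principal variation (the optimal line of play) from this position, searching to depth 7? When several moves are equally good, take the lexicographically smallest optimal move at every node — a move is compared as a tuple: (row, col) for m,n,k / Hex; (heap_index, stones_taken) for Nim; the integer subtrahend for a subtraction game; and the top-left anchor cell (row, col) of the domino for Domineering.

ply 1, O at O./../OX/XX | (0,1)=-1→OO/../OX/XX; (1,0)=+1→O./O./OX/XX*; (1,1)=+0→O./.O/OX/XX
ply 2: O./O./OX/XX is terminal -1 (X); from O./../OX/XX depth 7

PV length from [O./../OX/XX]: 1 ply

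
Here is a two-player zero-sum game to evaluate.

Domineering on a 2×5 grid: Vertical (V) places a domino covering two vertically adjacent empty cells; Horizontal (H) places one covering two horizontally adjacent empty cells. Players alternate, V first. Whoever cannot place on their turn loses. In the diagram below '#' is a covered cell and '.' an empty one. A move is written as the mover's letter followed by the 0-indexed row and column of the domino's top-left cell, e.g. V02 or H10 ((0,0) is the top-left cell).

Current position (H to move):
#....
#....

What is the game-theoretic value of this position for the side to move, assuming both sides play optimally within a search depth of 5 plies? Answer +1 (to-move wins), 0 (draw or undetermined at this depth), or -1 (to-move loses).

p1 H@[#..../#....]: H01[###../#....]-1 H02[#.##./#....]+1* H03[#..##/#....]-1 H11[#..../###..]-1 H12[#..../#.##.]+1 H13[#..../#..##]-1
p2 V@[#.##./#....]: V01[####./##...]-1* V04[#.###/#...#]-1
p3 H@[####./##...]: H12[####./####.]-1 H13[####./##.##]+1*
p4 V@[####./##.##] terminal -1; root [#..../#....] d5

value(#..../#...., H) = +1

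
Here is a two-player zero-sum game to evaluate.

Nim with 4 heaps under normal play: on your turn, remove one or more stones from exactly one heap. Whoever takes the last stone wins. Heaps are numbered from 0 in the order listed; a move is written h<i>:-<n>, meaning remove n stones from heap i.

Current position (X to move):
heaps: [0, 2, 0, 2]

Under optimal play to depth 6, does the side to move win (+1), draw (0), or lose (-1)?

value((0,2,0,2), X) = -1

[(0,2,0,2)] X move#1: h1:-1:-1/(0,1,0,2)*, h1:-2:-1/(0,0,0,2), h3:-1:-1/(0,2,0,1), h3:-2:-1/(0,2,0,0)
[(0,1,0,2)] O move#2: h1:-1:-1/(0,0,0,2), h3:-1:+1/(0,1,0,1)*, h3:-2:-1/(0,1,0,0)
[(0,1,0,1)] X move#3: h1:-1:-1/(0,0,0,1)*, h3:-1:-1/(0,1,0,0)
[(0,0,0,1)] O move#4: h3:-1:+1/(0,0,0,0)*
[(0,0,0,0)] end (terminal -1, X#5); searched (0,2,0,2) to 6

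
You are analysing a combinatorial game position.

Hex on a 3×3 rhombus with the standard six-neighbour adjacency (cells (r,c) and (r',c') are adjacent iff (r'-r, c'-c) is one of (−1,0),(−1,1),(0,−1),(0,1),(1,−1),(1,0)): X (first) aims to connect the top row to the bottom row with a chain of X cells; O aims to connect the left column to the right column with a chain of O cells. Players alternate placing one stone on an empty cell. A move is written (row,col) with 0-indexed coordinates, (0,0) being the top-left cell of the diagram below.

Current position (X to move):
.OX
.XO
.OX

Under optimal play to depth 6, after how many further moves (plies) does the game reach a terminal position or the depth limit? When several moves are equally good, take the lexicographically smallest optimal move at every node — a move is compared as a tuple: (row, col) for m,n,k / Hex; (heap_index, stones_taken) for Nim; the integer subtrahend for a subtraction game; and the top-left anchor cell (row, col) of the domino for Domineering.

PV length from [.OX/.XO/.OX]: 1 ply

p1 X@[.OX/.XO/.OX]: (0,0)[XOX/.XO/.OX]-1 (1,0)[.OX/XXO/.OX]-1 (2,0)[.OX/.XO/XOX]+1*
p2 O@[.OX/.XO/XOX] terminal -1; root [.OX/.XO/.OX] d6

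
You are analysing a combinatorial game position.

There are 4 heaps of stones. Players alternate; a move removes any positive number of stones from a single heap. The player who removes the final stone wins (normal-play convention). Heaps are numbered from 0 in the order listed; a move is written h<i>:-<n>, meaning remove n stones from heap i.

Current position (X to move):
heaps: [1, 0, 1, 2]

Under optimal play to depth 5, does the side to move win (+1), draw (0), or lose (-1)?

[(1,0,1,2)] X move#1: h0:-1:-1/(0,0,1,2), h2:-1:-1/(1,0,0,2), h3:-1:-1/(1,0,1,1), h3:-2:+1/(1,0,1,0)*
[(1,0,1,0)] O move#2: h0:-1:-1/(0,0,1,0)*, h2:-1:-1/(1,0,0,0)
[(0,0,1,0)] X move#3: h2:-1:+1/(0,0,0,0)*
[(0,0,0,0)] end (terminal -1, O#4); searched (1,0,1,2) to 5

value((1,0,1,2), X) = +1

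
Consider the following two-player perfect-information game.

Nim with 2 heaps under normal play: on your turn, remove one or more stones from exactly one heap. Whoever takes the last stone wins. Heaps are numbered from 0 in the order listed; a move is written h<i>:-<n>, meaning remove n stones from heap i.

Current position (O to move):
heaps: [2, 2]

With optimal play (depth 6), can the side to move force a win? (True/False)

p1 O@[(2,2)]: h0:-1[(1,2)]-1* h0:-2[(0,2)]-1 h1:-1[(2,1)]-1 h1:-2[(2,0)]-1
p2 X@[(1,2)]: h0:-1[(0,2)]-1 h1:-1[(1,1)]+1* h1:-2[(1,0)]-1
p3 O@[(1,1)]: h0:-1[(0,1)]-1* h1:-1[(1,0)]-1
p4 X@[(0,1)]: h1:-1[(0,0)]+1*
p5 O@[(0,0)] terminal -1; root [(2,2)] d6

O winning at [(2,2)]: False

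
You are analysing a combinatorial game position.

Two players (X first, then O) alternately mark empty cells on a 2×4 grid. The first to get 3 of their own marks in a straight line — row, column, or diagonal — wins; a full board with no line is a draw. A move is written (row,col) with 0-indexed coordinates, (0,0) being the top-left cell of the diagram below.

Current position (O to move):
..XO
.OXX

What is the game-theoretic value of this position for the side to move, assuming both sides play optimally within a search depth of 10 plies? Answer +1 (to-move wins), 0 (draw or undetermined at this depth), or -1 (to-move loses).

[..XO/.OXX] O move#1: (0,0):+0/O.XO/.OXX*, (0,1):+0/.OXO/.OXX, (1,0):+0/..XO/OOXX
[O.XO/.OXX] X move#2: (0,1):+0/OXXO/.OXX*, (1,0):+0/O.XO/XOXX
[OXXO/.OXX] O move#3: (1,0):+0/OXXO/OOXX*
[OXXO/OOXX] end (terminal +0, X#4); searched ..XO/.OXX to 10

value(..XO/.OXX, O) = 0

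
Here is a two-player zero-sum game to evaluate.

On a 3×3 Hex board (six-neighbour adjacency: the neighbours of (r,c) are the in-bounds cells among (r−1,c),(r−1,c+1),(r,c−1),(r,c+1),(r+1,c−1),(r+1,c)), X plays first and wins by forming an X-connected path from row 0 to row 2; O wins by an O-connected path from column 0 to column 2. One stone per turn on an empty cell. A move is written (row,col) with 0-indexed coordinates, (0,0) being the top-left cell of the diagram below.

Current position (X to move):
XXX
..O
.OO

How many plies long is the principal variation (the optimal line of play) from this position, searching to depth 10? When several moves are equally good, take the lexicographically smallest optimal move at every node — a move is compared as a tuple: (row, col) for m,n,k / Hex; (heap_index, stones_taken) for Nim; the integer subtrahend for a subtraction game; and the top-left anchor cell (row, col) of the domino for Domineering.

ply 1, X at XXX/..O/.OO | (1,0)=-1→XXX/X.O/.OO; (1,1)=-1→XXX/.XO/.OO; (2,0)=+1→XXX/..O/XOO*
ply 2, O at XXX/..O/XOO | (1,0)=-1→XXX/O.O/XOO*; (1,1)=-1→XXX/.OO/XOO
ply 3, X at XXX/O.O/XOO | (1,1)=+1→XXX/OXO/XOO*
ply 4: XXX/OXO/XOO is terminal -1 (O); from XXX/..O/.OO depth 10

PV length from [XXX/..O/.OO]: 3 plies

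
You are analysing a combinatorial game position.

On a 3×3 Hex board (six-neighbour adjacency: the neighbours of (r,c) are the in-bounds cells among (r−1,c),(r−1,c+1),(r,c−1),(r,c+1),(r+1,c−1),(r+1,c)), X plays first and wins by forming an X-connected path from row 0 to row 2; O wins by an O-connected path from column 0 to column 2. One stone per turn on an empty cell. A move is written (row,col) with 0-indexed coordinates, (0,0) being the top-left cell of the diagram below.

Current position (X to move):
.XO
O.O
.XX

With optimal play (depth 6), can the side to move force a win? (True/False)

p1 X@[.XO/O.O/.XX]: (0,0)[XXO/O.O/.XX]-1 (1,1)[.XO/OXO/.XX]+1* (2,0)[.XO/O.O/XXX]-1
p2 O@[.XO/OXO/.XX] terminal -1; root [.XO/O.O/.XX] d6

X winning at [.XO/O.O/.XX]: True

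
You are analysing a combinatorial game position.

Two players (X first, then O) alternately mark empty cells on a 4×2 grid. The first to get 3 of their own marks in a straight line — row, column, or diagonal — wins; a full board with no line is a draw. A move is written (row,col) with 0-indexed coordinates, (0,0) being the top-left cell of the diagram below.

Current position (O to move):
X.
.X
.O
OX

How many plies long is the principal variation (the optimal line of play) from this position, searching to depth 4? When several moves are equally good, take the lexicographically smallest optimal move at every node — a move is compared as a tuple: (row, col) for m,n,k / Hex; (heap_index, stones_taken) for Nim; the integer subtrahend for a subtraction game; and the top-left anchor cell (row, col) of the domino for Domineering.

PV length from [X./.X/.O/OX]: 3 plies

ply 1, O at X./.X/.O/OX | (0,1)=+0→XO/.X/.O/OX*; (1,0)=+0→X./OX/.O/OX; (2,0)=+0→X./.X/OO/OX
ply 2, X at XO/.X/.O/OX | (1,0)=+0→XO/XX/.O/OX*; (2,0)=+0→XO/.X/XO/OX
ply 3, O at XO/XX/.O/OX | (2,0)=+0→XO/XX/OO/OX*
ply 4: XO/XX/OO/OX is terminal +0 (X); from X./.X/.O/OX depth 4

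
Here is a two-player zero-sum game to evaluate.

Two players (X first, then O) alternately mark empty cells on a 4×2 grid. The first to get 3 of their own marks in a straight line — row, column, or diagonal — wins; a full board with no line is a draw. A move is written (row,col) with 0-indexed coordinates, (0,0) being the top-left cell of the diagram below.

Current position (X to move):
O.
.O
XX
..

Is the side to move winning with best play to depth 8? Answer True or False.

X winning at [O./.O/XX/..]: False

[O./.O/XX/..] X move#1: (0,1):+0/OX/.O/XX/..*, (1,0):+0/O./XO/XX/.., (3,0):+0/O./.O/XX/X., (3,1):+0/O./.O/XX/.X
[OX/.O/XX/..] O move#2: (1,0):+0/OX/OO/XX/..*, (3,0):+0/OX/.O/XX/O., (3,1):+0/OX/.O/XX/.O
[OX/OO/XX/..] X move#3: (3,0):+0/OX/OO/XX/X.*, (3,1):+0/OX/OO/XX/.X
[OX/OO/XX/X.] O move#4: (3,1):+0/OX/OO/XX/XO*
[OX/OO/XX/XO] end (terminal +0, X#5); searched O./.O/XX/.. to 8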